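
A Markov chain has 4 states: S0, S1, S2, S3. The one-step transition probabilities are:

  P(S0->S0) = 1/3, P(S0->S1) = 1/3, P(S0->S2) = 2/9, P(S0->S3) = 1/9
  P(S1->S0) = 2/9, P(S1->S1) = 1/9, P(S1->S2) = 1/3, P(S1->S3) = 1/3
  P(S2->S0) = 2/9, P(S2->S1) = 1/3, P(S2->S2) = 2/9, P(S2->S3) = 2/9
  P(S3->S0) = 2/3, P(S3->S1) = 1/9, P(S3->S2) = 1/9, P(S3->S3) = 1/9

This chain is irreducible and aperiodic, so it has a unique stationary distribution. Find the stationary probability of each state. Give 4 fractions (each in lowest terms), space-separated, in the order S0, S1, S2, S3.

Answer: 81/235 56/235 107/470 89/470

Derivation:
The stationary distribution satisfies pi = pi * P, i.e.:
  pi_S0 = 1/3*pi_S0 + 2/9*pi_S1 + 2/9*pi_S2 + 2/3*pi_S3
  pi_S1 = 1/3*pi_S0 + 1/9*pi_S1 + 1/3*pi_S2 + 1/9*pi_S3
  pi_S2 = 2/9*pi_S0 + 1/3*pi_S1 + 2/9*pi_S2 + 1/9*pi_S3
  pi_S3 = 1/9*pi_S0 + 1/3*pi_S1 + 2/9*pi_S2 + 1/9*pi_S3
with normalization: pi_S0 + pi_S1 + pi_S2 + pi_S3 = 1.

Using the first 3 balance equations plus normalization, the linear system A*pi = b is:
  [-2/3, 2/9, 2/9, 2/3] . pi = 0
  [1/3, -8/9, 1/3, 1/9] . pi = 0
  [2/9, 1/3, -7/9, 1/9] . pi = 0
  [1, 1, 1, 1] . pi = 1

Solving yields:
  pi_S0 = 81/235
  pi_S1 = 56/235
  pi_S2 = 107/470
  pi_S3 = 89/470

Verification (pi * P):
  81/235*1/3 + 56/235*2/9 + 107/470*2/9 + 89/470*2/3 = 81/235 = pi_S0  (ok)
  81/235*1/3 + 56/235*1/9 + 107/470*1/3 + 89/470*1/9 = 56/235 = pi_S1  (ok)
  81/235*2/9 + 56/235*1/3 + 107/470*2/9 + 89/470*1/9 = 107/470 = pi_S2  (ok)
  81/235*1/9 + 56/235*1/3 + 107/470*2/9 + 89/470*1/9 = 89/470 = pi_S3  (ok)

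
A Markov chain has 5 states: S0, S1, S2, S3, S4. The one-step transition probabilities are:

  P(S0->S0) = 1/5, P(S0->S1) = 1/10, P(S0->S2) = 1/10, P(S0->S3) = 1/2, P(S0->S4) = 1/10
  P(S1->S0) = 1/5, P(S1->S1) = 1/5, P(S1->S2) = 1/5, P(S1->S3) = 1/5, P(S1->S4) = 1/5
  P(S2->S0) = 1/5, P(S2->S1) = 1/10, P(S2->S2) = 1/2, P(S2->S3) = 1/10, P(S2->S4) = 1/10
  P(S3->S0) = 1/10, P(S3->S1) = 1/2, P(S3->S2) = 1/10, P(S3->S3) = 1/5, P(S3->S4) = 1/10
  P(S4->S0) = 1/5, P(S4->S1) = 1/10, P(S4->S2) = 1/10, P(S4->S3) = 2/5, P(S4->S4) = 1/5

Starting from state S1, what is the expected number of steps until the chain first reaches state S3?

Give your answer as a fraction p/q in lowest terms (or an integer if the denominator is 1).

Answer: 575/154

Derivation:
Let h_i = expected steps to first reach S3 from state i.
Boundary: h_S3 = 0.
First-step equations for the other states:
  h_S0 = 1 + 1/5*h_S0 + 1/10*h_S1 + 1/10*h_S2 + 1/2*h_S3 + 1/10*h_S4
  h_S1 = 1 + 1/5*h_S0 + 1/5*h_S1 + 1/5*h_S2 + 1/5*h_S3 + 1/5*h_S4
  h_S2 = 1 + 1/5*h_S0 + 1/10*h_S1 + 1/2*h_S2 + 1/10*h_S3 + 1/10*h_S4
  h_S4 = 1 + 1/5*h_S0 + 1/10*h_S1 + 1/10*h_S2 + 2/5*h_S3 + 1/5*h_S4

Substituting h_S3 = 0 and rearranging gives the linear system (I - Q) h = 1:
  [4/5, -1/10, -1/10, -1/10] . (h_S0, h_S1, h_S2, h_S4) = 1
  [-1/5, 4/5, -1/5, -1/5] . (h_S0, h_S1, h_S2, h_S4) = 1
  [-1/5, -1/10, 1/2, -1/10] . (h_S0, h_S1, h_S2, h_S4) = 1
  [-1/5, -1/10, -1/10, 4/5] . (h_S0, h_S1, h_S2, h_S4) = 1

Solving yields:
  h_S0 = 405/154
  h_S1 = 575/154
  h_S2 = 675/154
  h_S4 = 225/77

Starting state is S1, so the expected hitting time is h_S1 = 575/154.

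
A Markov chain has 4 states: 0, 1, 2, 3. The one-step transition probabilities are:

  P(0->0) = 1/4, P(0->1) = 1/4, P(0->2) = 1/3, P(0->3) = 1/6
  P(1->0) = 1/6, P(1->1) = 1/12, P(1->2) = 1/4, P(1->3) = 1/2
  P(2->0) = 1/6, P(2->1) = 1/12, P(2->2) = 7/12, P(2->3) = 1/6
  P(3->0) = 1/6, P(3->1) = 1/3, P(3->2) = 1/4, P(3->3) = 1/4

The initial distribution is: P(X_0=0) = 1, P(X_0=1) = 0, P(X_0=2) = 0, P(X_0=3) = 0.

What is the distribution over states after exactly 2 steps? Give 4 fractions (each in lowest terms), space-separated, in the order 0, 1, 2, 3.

Propagating the distribution step by step (d_{t+1} = d_t * P):
d_0 = (0=1, 1=0, 2=0, 3=0)
  d_1[0] = 1*1/4 + 0*1/6 + 0*1/6 + 0*1/6 = 1/4
  d_1[1] = 1*1/4 + 0*1/12 + 0*1/12 + 0*1/3 = 1/4
  d_1[2] = 1*1/3 + 0*1/4 + 0*7/12 + 0*1/4 = 1/3
  d_1[3] = 1*1/6 + 0*1/2 + 0*1/6 + 0*1/4 = 1/6
d_1 = (0=1/4, 1=1/4, 2=1/3, 3=1/6)
  d_2[0] = 1/4*1/4 + 1/4*1/6 + 1/3*1/6 + 1/6*1/6 = 3/16
  d_2[1] = 1/4*1/4 + 1/4*1/12 + 1/3*1/12 + 1/6*1/3 = 1/6
  d_2[2] = 1/4*1/3 + 1/4*1/4 + 1/3*7/12 + 1/6*1/4 = 55/144
  d_2[3] = 1/4*1/6 + 1/4*1/2 + 1/3*1/6 + 1/6*1/4 = 19/72
d_2 = (0=3/16, 1=1/6, 2=55/144, 3=19/72)

Answer: 3/16 1/6 55/144 19/72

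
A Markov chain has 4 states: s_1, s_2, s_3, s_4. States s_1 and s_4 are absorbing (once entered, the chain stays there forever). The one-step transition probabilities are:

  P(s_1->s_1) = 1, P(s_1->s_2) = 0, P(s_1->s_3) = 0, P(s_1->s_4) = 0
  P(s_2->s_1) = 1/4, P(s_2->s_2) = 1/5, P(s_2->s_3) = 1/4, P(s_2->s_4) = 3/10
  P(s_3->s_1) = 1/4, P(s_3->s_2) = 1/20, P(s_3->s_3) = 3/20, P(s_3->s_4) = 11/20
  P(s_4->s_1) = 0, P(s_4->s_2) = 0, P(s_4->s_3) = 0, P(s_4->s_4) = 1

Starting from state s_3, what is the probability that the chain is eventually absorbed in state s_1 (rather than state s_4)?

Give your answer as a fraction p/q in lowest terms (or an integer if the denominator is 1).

Answer: 85/267

Derivation:
Let a_i = P(absorbed in s_1 | start in state i).
Boundary conditions: a_s_1 = 1, a_s_4 = 0.
For each transient state i, a_i = sum_j P(i->j) * a_j:
  a_s_2 = 1/4*a_s_1 + 1/5*a_s_2 + 1/4*a_s_3 + 3/10*a_s_4
  a_s_3 = 1/4*a_s_1 + 1/20*a_s_2 + 3/20*a_s_3 + 11/20*a_s_4

Substituting a_s_1 = 1 and a_s_4 = 0, rearrange to (I - Q) a = r where r[i] = P(i -> s_1):
  [4/5, -1/4] . (a_s_2, a_s_3) = 1/4
  [-1/20, 17/20] . (a_s_2, a_s_3) = 1/4

Solving yields:
  a_s_2 = 110/267
  a_s_3 = 85/267

Starting state is s_3, so the absorption probability is a_s_3 = 85/267.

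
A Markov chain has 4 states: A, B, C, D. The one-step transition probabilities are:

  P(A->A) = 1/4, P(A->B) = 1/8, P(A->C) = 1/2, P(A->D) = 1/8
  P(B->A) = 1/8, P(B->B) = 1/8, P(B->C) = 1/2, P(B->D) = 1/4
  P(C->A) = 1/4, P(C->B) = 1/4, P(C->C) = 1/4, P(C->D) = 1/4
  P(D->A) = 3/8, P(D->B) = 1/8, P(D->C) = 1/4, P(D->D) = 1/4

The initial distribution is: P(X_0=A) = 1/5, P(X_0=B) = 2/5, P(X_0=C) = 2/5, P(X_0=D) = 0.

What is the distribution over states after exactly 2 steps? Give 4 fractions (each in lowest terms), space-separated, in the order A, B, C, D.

Propagating the distribution step by step (d_{t+1} = d_t * P):
d_0 = (A=1/5, B=2/5, C=2/5, D=0)
  d_1[A] = 1/5*1/4 + 2/5*1/8 + 2/5*1/4 + 0*3/8 = 1/5
  d_1[B] = 1/5*1/8 + 2/5*1/8 + 2/5*1/4 + 0*1/8 = 7/40
  d_1[C] = 1/5*1/2 + 2/5*1/2 + 2/5*1/4 + 0*1/4 = 2/5
  d_1[D] = 1/5*1/8 + 2/5*1/4 + 2/5*1/4 + 0*1/4 = 9/40
d_1 = (A=1/5, B=7/40, C=2/5, D=9/40)
  d_2[A] = 1/5*1/4 + 7/40*1/8 + 2/5*1/4 + 9/40*3/8 = 41/160
  d_2[B] = 1/5*1/8 + 7/40*1/8 + 2/5*1/4 + 9/40*1/8 = 7/40
  d_2[C] = 1/5*1/2 + 7/40*1/2 + 2/5*1/4 + 9/40*1/4 = 11/32
  d_2[D] = 1/5*1/8 + 7/40*1/4 + 2/5*1/4 + 9/40*1/4 = 9/40
d_2 = (A=41/160, B=7/40, C=11/32, D=9/40)

Answer: 41/160 7/40 11/32 9/40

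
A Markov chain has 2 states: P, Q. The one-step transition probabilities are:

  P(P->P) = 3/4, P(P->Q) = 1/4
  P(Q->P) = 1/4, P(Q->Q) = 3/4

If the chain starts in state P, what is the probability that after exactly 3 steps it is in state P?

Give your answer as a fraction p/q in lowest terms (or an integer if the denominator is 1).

Computing P^3 by repeated multiplication:
P^1 =
  P: [3/4, 1/4]
  Q: [1/4, 3/4]
P^2 =
  P: [5/8, 3/8]
  Q: [3/8, 5/8]
P^3 =
  P: [9/16, 7/16]
  Q: [7/16, 9/16]

(P^3)[P -> P] = 9/16

Answer: 9/16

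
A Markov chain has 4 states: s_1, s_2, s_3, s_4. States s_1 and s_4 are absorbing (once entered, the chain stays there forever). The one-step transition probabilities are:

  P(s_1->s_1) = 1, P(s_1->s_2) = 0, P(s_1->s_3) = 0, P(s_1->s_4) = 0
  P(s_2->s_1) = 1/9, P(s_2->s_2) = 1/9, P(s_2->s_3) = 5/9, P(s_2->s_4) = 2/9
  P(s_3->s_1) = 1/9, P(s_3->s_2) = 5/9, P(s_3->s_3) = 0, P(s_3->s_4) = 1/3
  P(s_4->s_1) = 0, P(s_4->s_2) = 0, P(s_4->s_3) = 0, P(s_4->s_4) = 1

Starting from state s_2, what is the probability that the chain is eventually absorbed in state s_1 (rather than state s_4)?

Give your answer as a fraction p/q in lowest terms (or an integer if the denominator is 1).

Answer: 14/47

Derivation:
Let a_i = P(absorbed in s_1 | start in state i).
Boundary conditions: a_s_1 = 1, a_s_4 = 0.
For each transient state i, a_i = sum_j P(i->j) * a_j:
  a_s_2 = 1/9*a_s_1 + 1/9*a_s_2 + 5/9*a_s_3 + 2/9*a_s_4
  a_s_3 = 1/9*a_s_1 + 5/9*a_s_2 + 0*a_s_3 + 1/3*a_s_4

Substituting a_s_1 = 1 and a_s_4 = 0, rearrange to (I - Q) a = r where r[i] = P(i -> s_1):
  [8/9, -5/9] . (a_s_2, a_s_3) = 1/9
  [-5/9, 1] . (a_s_2, a_s_3) = 1/9

Solving yields:
  a_s_2 = 14/47
  a_s_3 = 13/47

Starting state is s_2, so the absorption probability is a_s_2 = 14/47.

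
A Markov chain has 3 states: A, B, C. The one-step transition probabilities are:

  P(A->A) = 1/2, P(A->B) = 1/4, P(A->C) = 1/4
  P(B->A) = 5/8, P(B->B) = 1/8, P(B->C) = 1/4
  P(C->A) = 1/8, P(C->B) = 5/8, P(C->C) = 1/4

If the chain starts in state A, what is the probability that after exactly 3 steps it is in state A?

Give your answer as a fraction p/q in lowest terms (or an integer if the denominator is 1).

Computing P^3 by repeated multiplication:
P^1 =
  A: [1/2, 1/4, 1/4]
  B: [5/8, 1/8, 1/4]
  C: [1/8, 5/8, 1/4]
P^2 =
  A: [7/16, 5/16, 1/4]
  B: [27/64, 21/64, 1/4]
  C: [31/64, 17/64, 1/4]
P^3 =
  A: [57/128, 39/128, 1/4]
  B: [229/512, 155/512, 1/4]
  C: [225/512, 159/512, 1/4]

(P^3)[A -> A] = 57/128

Answer: 57/128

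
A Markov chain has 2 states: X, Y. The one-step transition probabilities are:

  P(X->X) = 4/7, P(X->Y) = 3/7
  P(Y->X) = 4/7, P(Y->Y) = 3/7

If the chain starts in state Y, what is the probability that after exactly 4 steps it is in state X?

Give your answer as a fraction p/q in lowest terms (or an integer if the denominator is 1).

Computing P^4 by repeated multiplication:
P^1 =
  X: [4/7, 3/7]
  Y: [4/7, 3/7]
P^2 =
  X: [4/7, 3/7]
  Y: [4/7, 3/7]
P^3 =
  X: [4/7, 3/7]
  Y: [4/7, 3/7]
P^4 =
  X: [4/7, 3/7]
  Y: [4/7, 3/7]

(P^4)[Y -> X] = 4/7

Answer: 4/7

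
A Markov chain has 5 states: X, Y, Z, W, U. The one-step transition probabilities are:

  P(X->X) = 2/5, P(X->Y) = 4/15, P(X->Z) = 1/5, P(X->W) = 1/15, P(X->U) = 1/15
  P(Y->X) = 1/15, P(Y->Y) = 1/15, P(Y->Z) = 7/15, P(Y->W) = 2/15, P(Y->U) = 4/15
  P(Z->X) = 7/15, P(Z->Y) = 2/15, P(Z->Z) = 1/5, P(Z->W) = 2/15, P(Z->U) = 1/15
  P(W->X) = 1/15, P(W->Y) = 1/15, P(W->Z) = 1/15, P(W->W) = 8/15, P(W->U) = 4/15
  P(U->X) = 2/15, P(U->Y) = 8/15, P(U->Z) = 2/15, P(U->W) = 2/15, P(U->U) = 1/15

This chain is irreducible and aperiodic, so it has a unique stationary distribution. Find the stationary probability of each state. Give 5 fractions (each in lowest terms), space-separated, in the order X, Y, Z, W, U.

The stationary distribution satisfies pi = pi * P, i.e.:
  pi_X = 2/5*pi_X + 1/15*pi_Y + 7/15*pi_Z + 1/15*pi_W + 2/15*pi_U
  pi_Y = 4/15*pi_X + 1/15*pi_Y + 2/15*pi_Z + 1/15*pi_W + 8/15*pi_U
  pi_Z = 1/5*pi_X + 7/15*pi_Y + 1/5*pi_Z + 1/15*pi_W + 2/15*pi_U
  pi_W = 1/15*pi_X + 2/15*pi_Y + 2/15*pi_Z + 8/15*pi_W + 2/15*pi_U
  pi_U = 1/15*pi_X + 4/15*pi_Y + 1/15*pi_Z + 4/15*pi_W + 1/15*pi_U
with normalization: pi_X + pi_Y + pi_Z + pi_W + pi_U = 1.

Using the first 4 balance equations plus normalization, the linear system A*pi = b is:
  [-3/5, 1/15, 7/15, 1/15, 2/15] . pi = 0
  [4/15, -14/15, 2/15, 1/15, 8/15] . pi = 0
  [1/5, 7/15, -4/5, 1/15, 2/15] . pi = 0
  [1/15, 2/15, 2/15, -7/15, 2/15] . pi = 0
  [1, 1, 1, 1, 1] . pi = 1

Solving yields:
  pi_X = 878/3587
  pi_Y = 6388/32283
  pi_Z = 2336/10761
  pi_W = 6296/32283
  pi_U = 521/3587

Verification (pi * P):
  878/3587*2/5 + 6388/32283*1/15 + 2336/10761*7/15 + 6296/32283*1/15 + 521/3587*2/15 = 878/3587 = pi_X  (ok)
  878/3587*4/15 + 6388/32283*1/15 + 2336/10761*2/15 + 6296/32283*1/15 + 521/3587*8/15 = 6388/32283 = pi_Y  (ok)
  878/3587*1/5 + 6388/32283*7/15 + 2336/10761*1/5 + 6296/32283*1/15 + 521/3587*2/15 = 2336/10761 = pi_Z  (ok)
  878/3587*1/15 + 6388/32283*2/15 + 2336/10761*2/15 + 6296/32283*8/15 + 521/3587*2/15 = 6296/32283 = pi_W  (ok)
  878/3587*1/15 + 6388/32283*4/15 + 2336/10761*1/15 + 6296/32283*4/15 + 521/3587*1/15 = 521/3587 = pi_U  (ok)

Answer: 878/3587 6388/32283 2336/10761 6296/32283 521/3587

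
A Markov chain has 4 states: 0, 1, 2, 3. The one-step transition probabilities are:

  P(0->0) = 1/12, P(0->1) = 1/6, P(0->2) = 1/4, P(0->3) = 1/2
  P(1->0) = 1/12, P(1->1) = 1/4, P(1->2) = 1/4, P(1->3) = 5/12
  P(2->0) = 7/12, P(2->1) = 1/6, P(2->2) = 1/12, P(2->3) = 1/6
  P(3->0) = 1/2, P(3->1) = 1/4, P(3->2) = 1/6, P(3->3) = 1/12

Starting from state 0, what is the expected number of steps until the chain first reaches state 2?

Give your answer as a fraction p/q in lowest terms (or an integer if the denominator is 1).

Answer: 564/125

Derivation:
Let h_i = expected steps to first reach 2 from state i.
Boundary: h_2 = 0.
First-step equations for the other states:
  h_0 = 1 + 1/12*h_0 + 1/6*h_1 + 1/4*h_2 + 1/2*h_3
  h_1 = 1 + 1/12*h_0 + 1/4*h_1 + 1/4*h_2 + 5/12*h_3
  h_3 = 1 + 1/2*h_0 + 1/4*h_1 + 1/6*h_2 + 1/12*h_3

Substituting h_2 = 0 and rearranging gives the linear system (I - Q) h = 1:
  [11/12, -1/6, -1/2] . (h_0, h_1, h_3) = 1
  [-1/12, 3/4, -5/12] . (h_0, h_1, h_3) = 1
  [-1/2, -1/4, 11/12] . (h_0, h_1, h_3) = 1

Solving yields:
  h_0 = 564/125
  h_1 = 561/125
  h_3 = 597/125

Starting state is 0, so the expected hitting time is h_0 = 564/125.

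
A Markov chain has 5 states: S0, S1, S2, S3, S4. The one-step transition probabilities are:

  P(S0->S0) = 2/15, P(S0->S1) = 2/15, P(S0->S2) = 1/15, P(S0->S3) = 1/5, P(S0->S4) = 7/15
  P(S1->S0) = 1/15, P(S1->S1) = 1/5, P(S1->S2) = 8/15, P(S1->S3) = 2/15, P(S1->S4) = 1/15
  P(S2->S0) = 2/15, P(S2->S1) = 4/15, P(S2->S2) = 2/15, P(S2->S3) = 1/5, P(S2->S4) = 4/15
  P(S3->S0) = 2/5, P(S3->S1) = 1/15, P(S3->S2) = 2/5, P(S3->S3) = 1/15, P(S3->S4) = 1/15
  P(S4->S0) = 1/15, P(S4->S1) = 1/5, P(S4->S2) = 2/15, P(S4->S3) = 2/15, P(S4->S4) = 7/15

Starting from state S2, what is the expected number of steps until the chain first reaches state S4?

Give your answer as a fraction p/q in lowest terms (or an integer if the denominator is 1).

Answer: 19965/4528

Derivation:
Let h_i = expected steps to first reach S4 from state i.
Boundary: h_S4 = 0.
First-step equations for the other states:
  h_S0 = 1 + 2/15*h_S0 + 2/15*h_S1 + 1/15*h_S2 + 1/5*h_S3 + 7/15*h_S4
  h_S1 = 1 + 1/15*h_S0 + 1/5*h_S1 + 8/15*h_S2 + 2/15*h_S3 + 1/15*h_S4
  h_S2 = 1 + 2/15*h_S0 + 4/15*h_S1 + 2/15*h_S2 + 1/5*h_S3 + 4/15*h_S4
  h_S3 = 1 + 2/5*h_S0 + 1/15*h_S1 + 2/5*h_S2 + 1/15*h_S3 + 1/15*h_S4

Substituting h_S4 = 0 and rearranging gives the linear system (I - Q) h = 1:
  [13/15, -2/15, -1/15, -1/5] . (h_S0, h_S1, h_S2, h_S3) = 1
  [-1/15, 4/5, -8/15, -2/15] . (h_S0, h_S1, h_S2, h_S3) = 1
  [-2/15, -4/15, 13/15, -1/5] . (h_S0, h_S1, h_S2, h_S3) = 1
  [-2/5, -1/15, -2/5, 14/15] . (h_S0, h_S1, h_S2, h_S3) = 1

Solving yields:
  h_S0 = 7725/2264
  h_S1 = 2985/566
  h_S2 = 19965/4528
  h_S3 = 21735/4528

Starting state is S2, so the expected hitting time is h_S2 = 19965/4528.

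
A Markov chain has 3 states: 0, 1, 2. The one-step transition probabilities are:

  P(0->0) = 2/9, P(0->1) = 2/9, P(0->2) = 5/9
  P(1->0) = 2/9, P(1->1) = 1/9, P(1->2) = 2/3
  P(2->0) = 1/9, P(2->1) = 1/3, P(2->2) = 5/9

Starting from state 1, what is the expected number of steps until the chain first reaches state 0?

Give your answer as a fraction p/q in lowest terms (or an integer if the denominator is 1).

Let h_i = expected steps to first reach 0 from state i.
Boundary: h_0 = 0.
First-step equations for the other states:
  h_1 = 1 + 2/9*h_0 + 1/9*h_1 + 2/3*h_2
  h_2 = 1 + 1/9*h_0 + 1/3*h_1 + 5/9*h_2

Substituting h_0 = 0 and rearranging gives the linear system (I - Q) h = 1:
  [8/9, -2/3] . (h_1, h_2) = 1
  [-1/3, 4/9] . (h_1, h_2) = 1

Solving yields:
  h_1 = 45/7
  h_2 = 99/14

Starting state is 1, so the expected hitting time is h_1 = 45/7.

Answer: 45/7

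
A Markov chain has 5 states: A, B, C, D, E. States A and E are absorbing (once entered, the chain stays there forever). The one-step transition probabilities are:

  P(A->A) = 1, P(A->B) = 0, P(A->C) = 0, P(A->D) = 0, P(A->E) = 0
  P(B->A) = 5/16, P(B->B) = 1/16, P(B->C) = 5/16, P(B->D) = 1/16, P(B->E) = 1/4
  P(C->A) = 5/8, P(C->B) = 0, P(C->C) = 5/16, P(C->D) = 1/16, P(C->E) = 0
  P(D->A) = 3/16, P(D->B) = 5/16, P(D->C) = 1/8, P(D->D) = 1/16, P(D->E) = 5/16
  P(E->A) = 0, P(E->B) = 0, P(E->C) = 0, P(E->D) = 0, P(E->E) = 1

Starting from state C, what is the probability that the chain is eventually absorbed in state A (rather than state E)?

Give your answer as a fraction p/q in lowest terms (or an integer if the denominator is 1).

Answer: 454/473

Derivation:
Let a_i = P(absorbed in A | start in state i).
Boundary conditions: a_A = 1, a_E = 0.
For each transient state i, a_i = sum_j P(i->j) * a_j:
  a_B = 5/16*a_A + 1/16*a_B + 5/16*a_C + 1/16*a_D + 1/4*a_E
  a_C = 5/8*a_A + 0*a_B + 5/16*a_C + 1/16*a_D + 0*a_E
  a_D = 3/16*a_A + 5/16*a_B + 1/8*a_C + 1/16*a_D + 5/16*a_E

Substituting a_A = 1 and a_E = 0, rearrange to (I - Q) a = r where r[i] = P(i -> A):
  [15/16, -5/16, -1/16] . (a_B, a_C, a_D) = 5/16
  [0, 11/16, -1/16] . (a_B, a_C, a_D) = 5/8
  [-5/16, -1/8, 15/16] . (a_B, a_C, a_D) = 3/16

Solving yields:
  a_B = 1633/2365
  a_C = 454/473
  a_D = 24/43

Starting state is C, so the absorption probability is a_C = 454/473.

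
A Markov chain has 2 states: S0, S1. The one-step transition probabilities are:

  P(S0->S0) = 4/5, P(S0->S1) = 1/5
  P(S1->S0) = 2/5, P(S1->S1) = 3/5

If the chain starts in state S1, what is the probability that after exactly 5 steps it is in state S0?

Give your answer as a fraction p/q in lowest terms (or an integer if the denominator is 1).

Computing P^5 by repeated multiplication:
P^1 =
  S0: [4/5, 1/5]
  S1: [2/5, 3/5]
P^2 =
  S0: [18/25, 7/25]
  S1: [14/25, 11/25]
P^3 =
  S0: [86/125, 39/125]
  S1: [78/125, 47/125]
P^4 =
  S0: [422/625, 203/625]
  S1: [406/625, 219/625]
P^5 =
  S0: [2094/3125, 1031/3125]
  S1: [2062/3125, 1063/3125]

(P^5)[S1 -> S0] = 2062/3125

Answer: 2062/3125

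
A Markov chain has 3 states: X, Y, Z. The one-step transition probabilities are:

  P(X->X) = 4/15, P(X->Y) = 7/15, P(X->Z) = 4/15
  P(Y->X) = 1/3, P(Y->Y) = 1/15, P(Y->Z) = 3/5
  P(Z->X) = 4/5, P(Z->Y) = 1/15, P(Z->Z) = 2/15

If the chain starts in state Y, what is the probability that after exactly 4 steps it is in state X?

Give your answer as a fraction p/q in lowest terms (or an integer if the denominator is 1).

Computing P^4 by repeated multiplication:
P^1 =
  X: [4/15, 7/15, 4/15]
  Y: [1/3, 1/15, 3/5]
  Z: [4/5, 1/15, 2/15]
P^2 =
  X: [11/25, 13/75, 29/75]
  Y: [133/225, 1/5, 47/225]
  Z: [77/225, 29/75, 61/225]
P^3 =
  X: [109/225, 91/375, 307/1125]
  Y: [1321/3375, 341/1125, 1031/3375]
  Z: [59/135, 229/1125, 1213/3375]
P^4 =
  X: [7229/16875, 293/1125, 5251/16875]
  Y: [22771/50625, 3767/16875, 16553/50625]
  Z: [23891/50625, 163/675, 14509/50625]

(P^4)[Y -> X] = 22771/50625

Answer: 22771/50625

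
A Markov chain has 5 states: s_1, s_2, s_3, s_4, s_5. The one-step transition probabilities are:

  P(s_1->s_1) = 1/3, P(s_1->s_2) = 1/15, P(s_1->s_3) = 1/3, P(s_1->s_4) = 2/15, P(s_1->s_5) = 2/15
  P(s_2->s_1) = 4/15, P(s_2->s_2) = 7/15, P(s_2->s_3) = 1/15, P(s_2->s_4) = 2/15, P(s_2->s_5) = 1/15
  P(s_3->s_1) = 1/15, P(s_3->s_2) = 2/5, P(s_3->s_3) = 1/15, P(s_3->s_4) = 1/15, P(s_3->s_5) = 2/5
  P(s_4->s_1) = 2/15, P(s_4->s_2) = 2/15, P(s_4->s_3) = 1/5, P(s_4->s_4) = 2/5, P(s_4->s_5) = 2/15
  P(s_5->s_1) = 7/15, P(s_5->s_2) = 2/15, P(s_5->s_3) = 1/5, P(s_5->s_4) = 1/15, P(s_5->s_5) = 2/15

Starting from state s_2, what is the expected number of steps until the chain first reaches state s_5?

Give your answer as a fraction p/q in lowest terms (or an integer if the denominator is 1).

Let h_i = expected steps to first reach s_5 from state i.
Boundary: h_s_5 = 0.
First-step equations for the other states:
  h_s_1 = 1 + 1/3*h_s_1 + 1/15*h_s_2 + 1/3*h_s_3 + 2/15*h_s_4 + 2/15*h_s_5
  h_s_2 = 1 + 4/15*h_s_1 + 7/15*h_s_2 + 1/15*h_s_3 + 2/15*h_s_4 + 1/15*h_s_5
  h_s_3 = 1 + 1/15*h_s_1 + 2/5*h_s_2 + 1/15*h_s_3 + 1/15*h_s_4 + 2/5*h_s_5
  h_s_4 = 1 + 2/15*h_s_1 + 2/15*h_s_2 + 1/5*h_s_3 + 2/5*h_s_4 + 2/15*h_s_5

Substituting h_s_5 = 0 and rearranging gives the linear system (I - Q) h = 1:
  [2/3, -1/15, -1/3, -2/15] . (h_s_1, h_s_2, h_s_3, h_s_4) = 1
  [-4/15, 8/15, -1/15, -2/15] . (h_s_1, h_s_2, h_s_3, h_s_4) = 1
  [-1/15, -2/5, 14/15, -1/15] . (h_s_1, h_s_2, h_s_3, h_s_4) = 1
  [-2/15, -2/15, -1/5, 3/5] . (h_s_1, h_s_2, h_s_3, h_s_4) = 1

Solving yields:
  h_s_1 = 2835/481
  h_s_2 = 36930/5291
  h_s_3 = 26055/5291
  h_s_4 = 32640/5291

Starting state is s_2, so the expected hitting time is h_s_2 = 36930/5291.

Answer: 36930/5291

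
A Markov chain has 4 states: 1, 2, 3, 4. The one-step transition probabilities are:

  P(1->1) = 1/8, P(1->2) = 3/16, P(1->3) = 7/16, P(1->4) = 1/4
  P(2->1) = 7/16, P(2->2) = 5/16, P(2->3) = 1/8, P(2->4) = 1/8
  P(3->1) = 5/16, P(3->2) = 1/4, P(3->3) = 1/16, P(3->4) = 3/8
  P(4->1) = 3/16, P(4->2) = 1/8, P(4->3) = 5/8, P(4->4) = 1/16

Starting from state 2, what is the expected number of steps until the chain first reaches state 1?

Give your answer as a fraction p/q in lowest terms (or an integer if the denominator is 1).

Answer: 4112/1531

Derivation:
Let h_i = expected steps to first reach 1 from state i.
Boundary: h_1 = 0.
First-step equations for the other states:
  h_2 = 1 + 7/16*h_1 + 5/16*h_2 + 1/8*h_3 + 1/8*h_4
  h_3 = 1 + 5/16*h_1 + 1/4*h_2 + 1/16*h_3 + 3/8*h_4
  h_4 = 1 + 3/16*h_1 + 1/8*h_2 + 5/8*h_3 + 1/16*h_4

Substituting h_1 = 0 and rearranging gives the linear system (I - Q) h = 1:
  [11/16, -1/8, -1/8] . (h_2, h_3, h_4) = 1
  [-1/4, 15/16, -3/8] . (h_2, h_3, h_4) = 1
  [-1/8, -5/8, 15/16] . (h_2, h_3, h_4) = 1

Solving yields:
  h_2 = 4112/1531
  h_3 = 4912/1531
  h_4 = 5456/1531

Starting state is 2, so the expected hitting time is h_2 = 4112/1531.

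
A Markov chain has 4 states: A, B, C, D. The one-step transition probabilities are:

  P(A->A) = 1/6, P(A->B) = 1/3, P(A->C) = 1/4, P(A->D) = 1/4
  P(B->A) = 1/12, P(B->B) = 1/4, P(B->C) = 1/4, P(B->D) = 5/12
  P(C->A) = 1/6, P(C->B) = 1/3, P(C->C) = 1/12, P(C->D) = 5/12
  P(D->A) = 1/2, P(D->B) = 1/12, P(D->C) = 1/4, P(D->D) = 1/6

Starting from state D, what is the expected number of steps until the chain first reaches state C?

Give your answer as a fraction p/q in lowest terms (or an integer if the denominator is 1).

Let h_i = expected steps to first reach C from state i.
Boundary: h_C = 0.
First-step equations for the other states:
  h_A = 1 + 1/6*h_A + 1/3*h_B + 1/4*h_C + 1/4*h_D
  h_B = 1 + 1/12*h_A + 1/4*h_B + 1/4*h_C + 5/12*h_D
  h_D = 1 + 1/2*h_A + 1/12*h_B + 1/4*h_C + 1/6*h_D

Substituting h_C = 0 and rearranging gives the linear system (I - Q) h = 1:
  [5/6, -1/3, -1/4] . (h_A, h_B, h_D) = 1
  [-1/12, 3/4, -5/12] . (h_A, h_B, h_D) = 1
  [-1/2, -1/12, 5/6] . (h_A, h_B, h_D) = 1

Solving yields:
  h_A = 4
  h_B = 4
  h_D = 4

Starting state is D, so the expected hitting time is h_D = 4.

Answer: 4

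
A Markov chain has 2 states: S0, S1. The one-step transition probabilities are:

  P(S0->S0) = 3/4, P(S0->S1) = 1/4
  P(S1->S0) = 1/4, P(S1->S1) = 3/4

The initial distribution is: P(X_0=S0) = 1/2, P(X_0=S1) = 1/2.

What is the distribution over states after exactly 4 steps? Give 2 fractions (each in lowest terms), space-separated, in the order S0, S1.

Propagating the distribution step by step (d_{t+1} = d_t * P):
d_0 = (S0=1/2, S1=1/2)
  d_1[S0] = 1/2*3/4 + 1/2*1/4 = 1/2
  d_1[S1] = 1/2*1/4 + 1/2*3/4 = 1/2
d_1 = (S0=1/2, S1=1/2)
  d_2[S0] = 1/2*3/4 + 1/2*1/4 = 1/2
  d_2[S1] = 1/2*1/4 + 1/2*3/4 = 1/2
d_2 = (S0=1/2, S1=1/2)
  d_3[S0] = 1/2*3/4 + 1/2*1/4 = 1/2
  d_3[S1] = 1/2*1/4 + 1/2*3/4 = 1/2
d_3 = (S0=1/2, S1=1/2)
  d_4[S0] = 1/2*3/4 + 1/2*1/4 = 1/2
  d_4[S1] = 1/2*1/4 + 1/2*3/4 = 1/2
d_4 = (S0=1/2, S1=1/2)

Answer: 1/2 1/2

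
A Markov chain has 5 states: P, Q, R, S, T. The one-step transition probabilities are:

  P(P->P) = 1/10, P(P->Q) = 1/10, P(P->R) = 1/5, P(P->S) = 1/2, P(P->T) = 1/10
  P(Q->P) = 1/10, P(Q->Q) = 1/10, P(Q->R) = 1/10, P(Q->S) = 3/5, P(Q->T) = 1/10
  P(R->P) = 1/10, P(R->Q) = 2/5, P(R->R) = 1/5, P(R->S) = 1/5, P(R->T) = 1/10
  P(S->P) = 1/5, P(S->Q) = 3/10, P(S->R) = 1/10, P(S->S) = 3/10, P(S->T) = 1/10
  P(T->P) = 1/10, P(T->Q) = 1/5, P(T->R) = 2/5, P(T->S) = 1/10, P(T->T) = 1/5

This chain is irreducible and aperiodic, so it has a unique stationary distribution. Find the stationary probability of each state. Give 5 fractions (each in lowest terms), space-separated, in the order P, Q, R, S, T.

Answer: 482/3549 2467/10647 1738/10647 1271/3549 1/9

Derivation:
The stationary distribution satisfies pi = pi * P, i.e.:
  pi_P = 1/10*pi_P + 1/10*pi_Q + 1/10*pi_R + 1/5*pi_S + 1/10*pi_T
  pi_Q = 1/10*pi_P + 1/10*pi_Q + 2/5*pi_R + 3/10*pi_S + 1/5*pi_T
  pi_R = 1/5*pi_P + 1/10*pi_Q + 1/5*pi_R + 1/10*pi_S + 2/5*pi_T
  pi_S = 1/2*pi_P + 3/5*pi_Q + 1/5*pi_R + 3/10*pi_S + 1/10*pi_T
  pi_T = 1/10*pi_P + 1/10*pi_Q + 1/10*pi_R + 1/10*pi_S + 1/5*pi_T
with normalization: pi_P + pi_Q + pi_R + pi_S + pi_T = 1.

Using the first 4 balance equations plus normalization, the linear system A*pi = b is:
  [-9/10, 1/10, 1/10, 1/5, 1/10] . pi = 0
  [1/10, -9/10, 2/5, 3/10, 1/5] . pi = 0
  [1/5, 1/10, -4/5, 1/10, 2/5] . pi = 0
  [1/2, 3/5, 1/5, -7/10, 1/10] . pi = 0
  [1, 1, 1, 1, 1] . pi = 1

Solving yields:
  pi_P = 482/3549
  pi_Q = 2467/10647
  pi_R = 1738/10647
  pi_S = 1271/3549
  pi_T = 1/9

Verification (pi * P):
  482/3549*1/10 + 2467/10647*1/10 + 1738/10647*1/10 + 1271/3549*1/5 + 1/9*1/10 = 482/3549 = pi_P  (ok)
  482/3549*1/10 + 2467/10647*1/10 + 1738/10647*2/5 + 1271/3549*3/10 + 1/9*1/5 = 2467/10647 = pi_Q  (ok)
  482/3549*1/5 + 2467/10647*1/10 + 1738/10647*1/5 + 1271/3549*1/10 + 1/9*2/5 = 1738/10647 = pi_R  (ok)
  482/3549*1/2 + 2467/10647*3/5 + 1738/10647*1/5 + 1271/3549*3/10 + 1/9*1/10 = 1271/3549 = pi_S  (ok)
  482/3549*1/10 + 2467/10647*1/10 + 1738/10647*1/10 + 1271/3549*1/10 + 1/9*1/5 = 1/9 = pi_T  (ok)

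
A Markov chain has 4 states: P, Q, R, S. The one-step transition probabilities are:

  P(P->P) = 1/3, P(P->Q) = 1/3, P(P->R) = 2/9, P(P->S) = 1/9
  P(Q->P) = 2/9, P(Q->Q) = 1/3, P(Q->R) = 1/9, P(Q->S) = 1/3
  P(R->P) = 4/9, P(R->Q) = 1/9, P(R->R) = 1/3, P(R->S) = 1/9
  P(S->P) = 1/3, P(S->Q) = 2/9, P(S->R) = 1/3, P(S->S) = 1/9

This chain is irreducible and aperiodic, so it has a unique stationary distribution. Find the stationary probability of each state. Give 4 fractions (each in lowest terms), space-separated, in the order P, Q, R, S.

Answer: 43/130 17/65 31/130 11/65

Derivation:
The stationary distribution satisfies pi = pi * P, i.e.:
  pi_P = 1/3*pi_P + 2/9*pi_Q + 4/9*pi_R + 1/3*pi_S
  pi_Q = 1/3*pi_P + 1/3*pi_Q + 1/9*pi_R + 2/9*pi_S
  pi_R = 2/9*pi_P + 1/9*pi_Q + 1/3*pi_R + 1/3*pi_S
  pi_S = 1/9*pi_P + 1/3*pi_Q + 1/9*pi_R + 1/9*pi_S
with normalization: pi_P + pi_Q + pi_R + pi_S = 1.

Using the first 3 balance equations plus normalization, the linear system A*pi = b is:
  [-2/3, 2/9, 4/9, 1/3] . pi = 0
  [1/3, -2/3, 1/9, 2/9] . pi = 0
  [2/9, 1/9, -2/3, 1/3] . pi = 0
  [1, 1, 1, 1] . pi = 1

Solving yields:
  pi_P = 43/130
  pi_Q = 17/65
  pi_R = 31/130
  pi_S = 11/65

Verification (pi * P):
  43/130*1/3 + 17/65*2/9 + 31/130*4/9 + 11/65*1/3 = 43/130 = pi_P  (ok)
  43/130*1/3 + 17/65*1/3 + 31/130*1/9 + 11/65*2/9 = 17/65 = pi_Q  (ok)
  43/130*2/9 + 17/65*1/9 + 31/130*1/3 + 11/65*1/3 = 31/130 = pi_R  (ok)
  43/130*1/9 + 17/65*1/3 + 31/130*1/9 + 11/65*1/9 = 11/65 = pi_S  (ok)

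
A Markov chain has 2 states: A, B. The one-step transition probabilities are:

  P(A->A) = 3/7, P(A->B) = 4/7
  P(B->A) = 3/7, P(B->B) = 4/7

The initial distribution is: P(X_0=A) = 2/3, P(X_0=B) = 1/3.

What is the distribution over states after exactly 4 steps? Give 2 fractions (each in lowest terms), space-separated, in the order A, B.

Propagating the distribution step by step (d_{t+1} = d_t * P):
d_0 = (A=2/3, B=1/3)
  d_1[A] = 2/3*3/7 + 1/3*3/7 = 3/7
  d_1[B] = 2/3*4/7 + 1/3*4/7 = 4/7
d_1 = (A=3/7, B=4/7)
  d_2[A] = 3/7*3/7 + 4/7*3/7 = 3/7
  d_2[B] = 3/7*4/7 + 4/7*4/7 = 4/7
d_2 = (A=3/7, B=4/7)
  d_3[A] = 3/7*3/7 + 4/7*3/7 = 3/7
  d_3[B] = 3/7*4/7 + 4/7*4/7 = 4/7
d_3 = (A=3/7, B=4/7)
  d_4[A] = 3/7*3/7 + 4/7*3/7 = 3/7
  d_4[B] = 3/7*4/7 + 4/7*4/7 = 4/7
d_4 = (A=3/7, B=4/7)

Answer: 3/7 4/7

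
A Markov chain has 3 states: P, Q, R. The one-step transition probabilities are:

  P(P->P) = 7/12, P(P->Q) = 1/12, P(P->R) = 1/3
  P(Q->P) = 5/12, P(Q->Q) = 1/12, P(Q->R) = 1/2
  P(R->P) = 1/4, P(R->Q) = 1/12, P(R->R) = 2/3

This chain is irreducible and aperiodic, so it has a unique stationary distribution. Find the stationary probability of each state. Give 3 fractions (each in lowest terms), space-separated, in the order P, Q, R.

Answer: 19/48 1/12 25/48

Derivation:
The stationary distribution satisfies pi = pi * P, i.e.:
  pi_P = 7/12*pi_P + 5/12*pi_Q + 1/4*pi_R
  pi_Q = 1/12*pi_P + 1/12*pi_Q + 1/12*pi_R
  pi_R = 1/3*pi_P + 1/2*pi_Q + 2/3*pi_R
with normalization: pi_P + pi_Q + pi_R = 1.

Using the first 2 balance equations plus normalization, the linear system A*pi = b is:
  [-5/12, 5/12, 1/4] . pi = 0
  [1/12, -11/12, 1/12] . pi = 0
  [1, 1, 1] . pi = 1

Solving yields:
  pi_P = 19/48
  pi_Q = 1/12
  pi_R = 25/48

Verification (pi * P):
  19/48*7/12 + 1/12*5/12 + 25/48*1/4 = 19/48 = pi_P  (ok)
  19/48*1/12 + 1/12*1/12 + 25/48*1/12 = 1/12 = pi_Q  (ok)
  19/48*1/3 + 1/12*1/2 + 25/48*2/3 = 25/48 = pi_R  (ok)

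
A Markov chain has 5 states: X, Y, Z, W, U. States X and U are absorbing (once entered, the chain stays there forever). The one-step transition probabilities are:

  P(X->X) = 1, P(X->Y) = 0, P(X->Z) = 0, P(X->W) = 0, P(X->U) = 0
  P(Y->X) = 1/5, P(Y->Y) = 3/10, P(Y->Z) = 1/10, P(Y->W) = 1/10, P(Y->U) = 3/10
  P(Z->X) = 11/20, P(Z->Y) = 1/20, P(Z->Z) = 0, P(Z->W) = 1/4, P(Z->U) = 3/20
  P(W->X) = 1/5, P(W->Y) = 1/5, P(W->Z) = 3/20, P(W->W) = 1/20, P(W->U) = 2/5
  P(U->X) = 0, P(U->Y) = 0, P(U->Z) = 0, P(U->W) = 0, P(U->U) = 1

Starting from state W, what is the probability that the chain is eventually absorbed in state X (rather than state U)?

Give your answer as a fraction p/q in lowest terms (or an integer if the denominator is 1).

Let a_i = P(absorbed in X | start in state i).
Boundary conditions: a_X = 1, a_U = 0.
For each transient state i, a_i = sum_j P(i->j) * a_j:
  a_Y = 1/5*a_X + 3/10*a_Y + 1/10*a_Z + 1/10*a_W + 3/10*a_U
  a_Z = 11/20*a_X + 1/20*a_Y + 0*a_Z + 1/4*a_W + 3/20*a_U
  a_W = 1/5*a_X + 1/5*a_Y + 3/20*a_Z + 1/20*a_W + 2/5*a_U

Substituting a_X = 1 and a_U = 0, rearrange to (I - Q) a = r where r[i] = P(i -> X):
  [7/10, -1/10, -1/10] . (a_Y, a_Z, a_W) = 1/5
  [-1/20, 1, -1/4] . (a_Y, a_Z, a_W) = 11/20
  [-1/5, -3/20, 19/20] . (a_Y, a_Z, a_W) = 1/5

Solving yields:
  a_Y = 1072/2433
  a_Z = 547/811
  a_W = 997/2433

Starting state is W, so the absorption probability is a_W = 997/2433.

Answer: 997/2433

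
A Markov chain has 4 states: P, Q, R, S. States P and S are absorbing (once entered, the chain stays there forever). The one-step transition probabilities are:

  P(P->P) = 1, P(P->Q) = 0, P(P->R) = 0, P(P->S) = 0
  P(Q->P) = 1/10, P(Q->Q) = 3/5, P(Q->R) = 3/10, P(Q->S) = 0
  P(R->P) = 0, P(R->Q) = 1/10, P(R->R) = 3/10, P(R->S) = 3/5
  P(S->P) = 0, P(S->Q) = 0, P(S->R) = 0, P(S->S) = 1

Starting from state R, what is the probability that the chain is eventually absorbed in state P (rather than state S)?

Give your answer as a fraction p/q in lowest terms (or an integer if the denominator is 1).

Let a_i = P(absorbed in P | start in state i).
Boundary conditions: a_P = 1, a_S = 0.
For each transient state i, a_i = sum_j P(i->j) * a_j:
  a_Q = 1/10*a_P + 3/5*a_Q + 3/10*a_R + 0*a_S
  a_R = 0*a_P + 1/10*a_Q + 3/10*a_R + 3/5*a_S

Substituting a_P = 1 and a_S = 0, rearrange to (I - Q) a = r where r[i] = P(i -> P):
  [2/5, -3/10] . (a_Q, a_R) = 1/10
  [-1/10, 7/10] . (a_Q, a_R) = 0

Solving yields:
  a_Q = 7/25
  a_R = 1/25

Starting state is R, so the absorption probability is a_R = 1/25.

Answer: 1/25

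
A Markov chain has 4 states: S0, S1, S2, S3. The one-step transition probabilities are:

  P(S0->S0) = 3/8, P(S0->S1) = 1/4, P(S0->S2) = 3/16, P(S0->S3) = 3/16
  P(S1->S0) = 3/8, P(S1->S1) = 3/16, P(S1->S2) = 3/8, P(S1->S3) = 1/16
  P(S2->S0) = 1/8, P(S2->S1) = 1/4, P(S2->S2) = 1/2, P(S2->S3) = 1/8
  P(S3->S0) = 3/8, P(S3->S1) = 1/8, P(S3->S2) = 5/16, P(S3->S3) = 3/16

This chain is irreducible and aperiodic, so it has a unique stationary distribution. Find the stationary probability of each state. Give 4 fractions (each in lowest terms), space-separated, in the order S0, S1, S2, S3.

Answer: 425/1488 163/744 133/372 205/1488

Derivation:
The stationary distribution satisfies pi = pi * P, i.e.:
  pi_S0 = 3/8*pi_S0 + 3/8*pi_S1 + 1/8*pi_S2 + 3/8*pi_S3
  pi_S1 = 1/4*pi_S0 + 3/16*pi_S1 + 1/4*pi_S2 + 1/8*pi_S3
  pi_S2 = 3/16*pi_S0 + 3/8*pi_S1 + 1/2*pi_S2 + 5/16*pi_S3
  pi_S3 = 3/16*pi_S0 + 1/16*pi_S1 + 1/8*pi_S2 + 3/16*pi_S3
with normalization: pi_S0 + pi_S1 + pi_S2 + pi_S3 = 1.

Using the first 3 balance equations plus normalization, the linear system A*pi = b is:
  [-5/8, 3/8, 1/8, 3/8] . pi = 0
  [1/4, -13/16, 1/4, 1/8] . pi = 0
  [3/16, 3/8, -1/2, 5/16] . pi = 0
  [1, 1, 1, 1] . pi = 1

Solving yields:
  pi_S0 = 425/1488
  pi_S1 = 163/744
  pi_S2 = 133/372
  pi_S3 = 205/1488

Verification (pi * P):
  425/1488*3/8 + 163/744*3/8 + 133/372*1/8 + 205/1488*3/8 = 425/1488 = pi_S0  (ok)
  425/1488*1/4 + 163/744*3/16 + 133/372*1/4 + 205/1488*1/8 = 163/744 = pi_S1  (ok)
  425/1488*3/16 + 163/744*3/8 + 133/372*1/2 + 205/1488*5/16 = 133/372 = pi_S2  (ok)
  425/1488*3/16 + 163/744*1/16 + 133/372*1/8 + 205/1488*3/16 = 205/1488 = pi_S3  (ok)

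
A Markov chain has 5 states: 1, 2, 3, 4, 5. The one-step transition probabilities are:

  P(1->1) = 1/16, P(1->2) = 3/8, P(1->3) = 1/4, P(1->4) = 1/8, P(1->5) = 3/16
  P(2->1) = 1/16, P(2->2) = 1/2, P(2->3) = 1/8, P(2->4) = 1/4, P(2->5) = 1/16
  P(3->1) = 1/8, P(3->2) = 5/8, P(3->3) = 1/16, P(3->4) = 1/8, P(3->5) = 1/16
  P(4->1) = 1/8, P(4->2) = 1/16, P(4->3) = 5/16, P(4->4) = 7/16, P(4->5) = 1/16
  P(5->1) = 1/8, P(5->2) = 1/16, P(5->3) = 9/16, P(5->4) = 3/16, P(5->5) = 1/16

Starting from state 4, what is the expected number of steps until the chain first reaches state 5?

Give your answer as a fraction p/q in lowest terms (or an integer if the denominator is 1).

Let h_i = expected steps to first reach 5 from state i.
Boundary: h_5 = 0.
First-step equations for the other states:
  h_1 = 1 + 1/16*h_1 + 3/8*h_2 + 1/4*h_3 + 1/8*h_4 + 3/16*h_5
  h_2 = 1 + 1/16*h_1 + 1/2*h_2 + 1/8*h_3 + 1/4*h_4 + 1/16*h_5
  h_3 = 1 + 1/8*h_1 + 5/8*h_2 + 1/16*h_3 + 1/8*h_4 + 1/16*h_5
  h_4 = 1 + 1/8*h_1 + 1/16*h_2 + 5/16*h_3 + 7/16*h_4 + 1/16*h_5

Substituting h_5 = 0 and rearranging gives the linear system (I - Q) h = 1:
  [15/16, -3/8, -1/4, -1/8] . (h_1, h_2, h_3, h_4) = 1
  [-1/16, 1/2, -1/8, -1/4] . (h_1, h_2, h_3, h_4) = 1
  [-1/8, -5/8, 15/16, -1/8] . (h_1, h_2, h_3, h_4) = 1
  [-1/8, -1/16, -5/16, 9/16] . (h_1, h_2, h_3, h_4) = 1

Solving yields:
  h_1 = 12784/1077
  h_2 = 14600/1077
  h_3 = 14512/1077
  h_4 = 14440/1077

Starting state is 4, so the expected hitting time is h_4 = 14440/1077.

Answer: 14440/1077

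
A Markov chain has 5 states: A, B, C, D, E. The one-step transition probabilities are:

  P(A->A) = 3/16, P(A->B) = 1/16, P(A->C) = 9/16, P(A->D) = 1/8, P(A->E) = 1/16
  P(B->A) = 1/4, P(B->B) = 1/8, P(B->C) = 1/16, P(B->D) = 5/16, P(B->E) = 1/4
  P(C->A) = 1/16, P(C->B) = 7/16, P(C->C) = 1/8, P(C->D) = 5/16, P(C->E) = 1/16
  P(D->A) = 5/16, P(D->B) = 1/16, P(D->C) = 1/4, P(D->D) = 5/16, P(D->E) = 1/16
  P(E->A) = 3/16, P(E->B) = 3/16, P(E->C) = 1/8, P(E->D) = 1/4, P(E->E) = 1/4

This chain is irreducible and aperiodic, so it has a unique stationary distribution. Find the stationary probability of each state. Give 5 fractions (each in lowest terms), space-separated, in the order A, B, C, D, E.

Answer: 2377/11741 2075/11741 2770/11741 3137/11741 1382/11741

Derivation:
The stationary distribution satisfies pi = pi * P, i.e.:
  pi_A = 3/16*pi_A + 1/4*pi_B + 1/16*pi_C + 5/16*pi_D + 3/16*pi_E
  pi_B = 1/16*pi_A + 1/8*pi_B + 7/16*pi_C + 1/16*pi_D + 3/16*pi_E
  pi_C = 9/16*pi_A + 1/16*pi_B + 1/8*pi_C + 1/4*pi_D + 1/8*pi_E
  pi_D = 1/8*pi_A + 5/16*pi_B + 5/16*pi_C + 5/16*pi_D + 1/4*pi_E
  pi_E = 1/16*pi_A + 1/4*pi_B + 1/16*pi_C + 1/16*pi_D + 1/4*pi_E
with normalization: pi_A + pi_B + pi_C + pi_D + pi_E = 1.

Using the first 4 balance equations plus normalization, the linear system A*pi = b is:
  [-13/16, 1/4, 1/16, 5/16, 3/16] . pi = 0
  [1/16, -7/8, 7/16, 1/16, 3/16] . pi = 0
  [9/16, 1/16, -7/8, 1/4, 1/8] . pi = 0
  [1/8, 5/16, 5/16, -11/16, 1/4] . pi = 0
  [1, 1, 1, 1, 1] . pi = 1

Solving yields:
  pi_A = 2377/11741
  pi_B = 2075/11741
  pi_C = 2770/11741
  pi_D = 3137/11741
  pi_E = 1382/11741

Verification (pi * P):
  2377/11741*3/16 + 2075/11741*1/4 + 2770/11741*1/16 + 3137/11741*5/16 + 1382/11741*3/16 = 2377/11741 = pi_A  (ok)
  2377/11741*1/16 + 2075/11741*1/8 + 2770/11741*7/16 + 3137/11741*1/16 + 1382/11741*3/16 = 2075/11741 = pi_B  (ok)
  2377/11741*9/16 + 2075/11741*1/16 + 2770/11741*1/8 + 3137/11741*1/4 + 1382/11741*1/8 = 2770/11741 = pi_C  (ok)
  2377/11741*1/8 + 2075/11741*5/16 + 2770/11741*5/16 + 3137/11741*5/16 + 1382/11741*1/4 = 3137/11741 = pi_D  (ok)
  2377/11741*1/16 + 2075/11741*1/4 + 2770/11741*1/16 + 3137/11741*1/16 + 1382/11741*1/4 = 1382/11741 = pi_E  (ok)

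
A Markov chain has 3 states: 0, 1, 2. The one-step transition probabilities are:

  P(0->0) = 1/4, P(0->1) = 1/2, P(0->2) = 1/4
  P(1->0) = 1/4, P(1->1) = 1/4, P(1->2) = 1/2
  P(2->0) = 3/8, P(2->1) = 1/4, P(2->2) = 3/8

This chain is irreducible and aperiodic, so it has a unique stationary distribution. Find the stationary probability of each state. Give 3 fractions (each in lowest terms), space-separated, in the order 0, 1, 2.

Answer: 11/37 12/37 14/37

Derivation:
The stationary distribution satisfies pi = pi * P, i.e.:
  pi_0 = 1/4*pi_0 + 1/4*pi_1 + 3/8*pi_2
  pi_1 = 1/2*pi_0 + 1/4*pi_1 + 1/4*pi_2
  pi_2 = 1/4*pi_0 + 1/2*pi_1 + 3/8*pi_2
with normalization: pi_0 + pi_1 + pi_2 = 1.

Using the first 2 balance equations plus normalization, the linear system A*pi = b is:
  [-3/4, 1/4, 3/8] . pi = 0
  [1/2, -3/4, 1/4] . pi = 0
  [1, 1, 1] . pi = 1

Solving yields:
  pi_0 = 11/37
  pi_1 = 12/37
  pi_2 = 14/37

Verification (pi * P):
  11/37*1/4 + 12/37*1/4 + 14/37*3/8 = 11/37 = pi_0  (ok)
  11/37*1/2 + 12/37*1/4 + 14/37*1/4 = 12/37 = pi_1  (ok)
  11/37*1/4 + 12/37*1/2 + 14/37*3/8 = 14/37 = pi_2  (ok)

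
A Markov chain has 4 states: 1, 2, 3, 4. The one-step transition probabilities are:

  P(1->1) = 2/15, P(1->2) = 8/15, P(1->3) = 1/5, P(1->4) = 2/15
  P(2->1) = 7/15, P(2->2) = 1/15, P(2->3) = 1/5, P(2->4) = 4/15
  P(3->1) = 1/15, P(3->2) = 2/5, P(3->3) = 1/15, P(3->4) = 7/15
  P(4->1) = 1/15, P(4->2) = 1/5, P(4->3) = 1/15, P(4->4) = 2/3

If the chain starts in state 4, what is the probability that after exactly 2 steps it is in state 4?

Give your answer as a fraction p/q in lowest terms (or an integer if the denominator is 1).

Computing P^2 by repeated multiplication:
P^1 =
  1: [2/15, 8/15, 1/5, 2/15]
  2: [7/15, 1/15, 1/5, 4/15]
  3: [1/15, 2/5, 1/15, 7/15]
  4: [1/15, 1/5, 1/15, 2/3]
P^2 =
  1: [13/45, 16/75, 7/45, 77/225]
  2: [28/225, 29/75, 31/225, 79/225]
  3: [52/225, 41/225, 29/225, 103/225]
  4: [34/225, 47/225, 23/225, 121/225]

(P^2)[4 -> 4] = 121/225

Answer: 121/225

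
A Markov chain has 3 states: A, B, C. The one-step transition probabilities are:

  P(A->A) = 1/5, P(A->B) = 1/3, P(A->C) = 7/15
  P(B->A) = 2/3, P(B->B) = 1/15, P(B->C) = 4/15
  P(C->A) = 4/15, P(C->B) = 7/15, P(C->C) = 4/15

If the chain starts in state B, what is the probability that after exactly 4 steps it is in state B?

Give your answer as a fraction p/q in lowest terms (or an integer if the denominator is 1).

Computing P^4 by repeated multiplication:
P^1 =
  A: [1/5, 1/3, 7/15]
  B: [2/3, 1/15, 4/15]
  C: [4/15, 7/15, 4/15]
P^2 =
  A: [29/75, 23/75, 23/75]
  B: [56/225, 79/225, 2/5]
  C: [98/225, 11/45, 8/25]
P^3 =
  A: [409/1125, 329/1125, 43/125]
  B: [1318/3375, 989/3375, 356/1125]
  C: [1132/3375, 1049/3375, 398/1125]
P^4 =
  A: [1213/3375, 5083/16875, 1909/5625]
  B: [18116/50625, 3011/10125, 5818/16875]
  C: [18662/50625, 15067/50625, 5632/16875]

(P^4)[B -> B] = 3011/10125

Answer: 3011/10125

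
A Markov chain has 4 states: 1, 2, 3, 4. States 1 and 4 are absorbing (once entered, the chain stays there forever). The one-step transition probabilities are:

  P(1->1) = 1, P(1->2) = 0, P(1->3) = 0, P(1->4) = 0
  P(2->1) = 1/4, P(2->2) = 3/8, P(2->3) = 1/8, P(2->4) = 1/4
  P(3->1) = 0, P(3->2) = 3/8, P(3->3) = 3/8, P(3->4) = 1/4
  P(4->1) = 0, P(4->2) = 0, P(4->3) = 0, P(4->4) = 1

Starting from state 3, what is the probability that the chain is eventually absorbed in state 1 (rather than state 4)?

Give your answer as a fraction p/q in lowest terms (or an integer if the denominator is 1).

Answer: 3/11

Derivation:
Let a_i = P(absorbed in 1 | start in state i).
Boundary conditions: a_1 = 1, a_4 = 0.
For each transient state i, a_i = sum_j P(i->j) * a_j:
  a_2 = 1/4*a_1 + 3/8*a_2 + 1/8*a_3 + 1/4*a_4
  a_3 = 0*a_1 + 3/8*a_2 + 3/8*a_3 + 1/4*a_4

Substituting a_1 = 1 and a_4 = 0, rearrange to (I - Q) a = r where r[i] = P(i -> 1):
  [5/8, -1/8] . (a_2, a_3) = 1/4
  [-3/8, 5/8] . (a_2, a_3) = 0

Solving yields:
  a_2 = 5/11
  a_3 = 3/11

Starting state is 3, so the absorption probability is a_3 = 3/11.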